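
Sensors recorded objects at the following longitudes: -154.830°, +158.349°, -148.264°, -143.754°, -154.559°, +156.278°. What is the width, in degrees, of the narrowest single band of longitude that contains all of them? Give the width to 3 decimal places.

59.968°

Sort the longitudes: -154.830°, -154.559°, -148.264°, -143.754°, +156.278°, +158.349°.
Eastward gaps between consecutive values (wrapping around): 0.271°, 6.295°, 4.510°, 300.032°, 2.071°, 46.821°.
Largest gap = 300.032° ⇒ minimal covering band is its complement: 360° − 300.032° = 59.968°.
Band runs from +156.278° eastward to -143.754°, crossing the antimeridian.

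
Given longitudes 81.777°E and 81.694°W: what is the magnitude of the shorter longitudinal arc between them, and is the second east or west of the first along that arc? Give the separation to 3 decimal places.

Raw difference: -81.694 − 81.777 = -163.471°.
Normalise into (−180°, 180°]: -163.471° stays -163.471°.
Negative ⇒ the second point lies to the west; separation 163.471°.

163.471° west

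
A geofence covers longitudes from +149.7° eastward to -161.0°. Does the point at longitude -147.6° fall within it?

Band width going east from +149.7° to -161.0°: ((-161.0 − 149.7) mod 360) = 49.3°.
Offset of -147.6° east of the west edge: ((-147.6 − 149.7) mod 360) = 62.7°.
62.7° > 49.3° ⇒ outside.

No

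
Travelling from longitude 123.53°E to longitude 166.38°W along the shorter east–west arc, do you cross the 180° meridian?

Naïve |-166.38 − 123.53| = 289.91° > 180°, so the shorter arc goes the other way round — across 180°.
Signed shortest Δλ = ((-166.38 − 123.53 + 180) mod 360) − 180 = 70.09°.
Going east by 70.09° from +123.53° passes through 180° before reaching -166.38°.

Yes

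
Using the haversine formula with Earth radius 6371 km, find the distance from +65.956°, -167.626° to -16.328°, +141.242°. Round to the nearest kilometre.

Δλ = 141.242 − -167.626 = 308.868°; wrapped into (−180°, 180°]: -51.132°.
Δφ = -16.328 − 65.956 = -82.284°.
a = sin²(Δφ/2) + cos φ₁ · cos φ₂ · sin²(Δλ/2) = 0.505688.
c = 2·atan2(√a, √(1−a)) = 1.58217 rad → d = 6371·c ≈ 10080.02 km.

10080 km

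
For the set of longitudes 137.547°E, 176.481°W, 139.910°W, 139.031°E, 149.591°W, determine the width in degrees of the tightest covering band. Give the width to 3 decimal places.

Sort the longitudes: -176.481°, -149.591°, -139.910°, +137.547°, +139.031°.
Eastward gaps between consecutive values (wrapping around): 26.890°, 9.681°, 277.457°, 1.484°, 44.488°.
Largest gap = 277.457° ⇒ minimal covering band is its complement: 360° − 277.457° = 82.543°.
Band runs from +137.547° eastward to -139.910°, crossing the antimeridian.

82.543°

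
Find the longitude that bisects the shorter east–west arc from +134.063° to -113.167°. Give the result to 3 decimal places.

Signed shortest Δλ from +134.063° to -113.167° is +112.770°.
Midpoint longitude = +134.063° + (+112.770°)/2 = +134.063° + 56.385° = +190.448°.
Normalise into (−180°, 180°]: -169.552°.
(The naïve average (+134.063 + -113.167)/2 = 10.448° is on the wrong side of the globe.)

-169.552°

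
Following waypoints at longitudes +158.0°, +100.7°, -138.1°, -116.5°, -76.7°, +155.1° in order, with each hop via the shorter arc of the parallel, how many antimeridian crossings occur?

Leg 1: +158.0° → +100.7°, shortest Δλ = -57.3° (west) — does not cross 180°.
Leg 2: +100.7° → -138.1°, shortest Δλ = 121.2° (east) — crosses 180°.
Leg 3: -138.1° → -116.5°, shortest Δλ = 21.6° (east) — does not cross 180°.
Leg 4: -116.5° → -76.7°, shortest Δλ = 39.8° (east) — does not cross 180°.
Leg 5: -76.7° → +155.1°, shortest Δλ = -128.2° (west) — crosses 180°.
Total crossings: 2.

2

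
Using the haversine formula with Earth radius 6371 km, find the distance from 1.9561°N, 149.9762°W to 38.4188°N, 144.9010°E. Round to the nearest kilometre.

Δλ = 144.9010 − -149.9762 = 294.8772°; wrapped into (−180°, 180°]: -65.1228°.
Δφ = 38.4188 − 1.9561 = 36.4627°.
a = sin²(Δφ/2) + cos φ₁ · cos φ₂ · sin²(Δλ/2) = 0.324693.
c = 2·atan2(√a, √(1−a)) = 1.21257 rad → d = 6371·c ≈ 7725.29 km.

7725 km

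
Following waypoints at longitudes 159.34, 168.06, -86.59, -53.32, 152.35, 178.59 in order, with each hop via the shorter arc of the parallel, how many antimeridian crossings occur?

2

Leg 1: +159.34° → +168.06°, shortest Δλ = 8.72° (east) — does not cross 180°.
Leg 2: +168.06° → -86.59°, shortest Δλ = 105.35° (east) — crosses 180°.
Leg 3: -86.59° → -53.32°, shortest Δλ = 33.27° (east) — does not cross 180°.
Leg 4: -53.32° → +152.35°, shortest Δλ = -154.33° (west) — crosses 180°.
Leg 5: +152.35° → +178.59°, shortest Δλ = 26.24° (east) — does not cross 180°.
Total crossings: 2.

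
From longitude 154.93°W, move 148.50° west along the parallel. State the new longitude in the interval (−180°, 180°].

Start at -154.93°; shift −148.50° → -303.43°.
-303.43° lies outside (−180°, 180°]; add 360° → +56.57°.

56.57°E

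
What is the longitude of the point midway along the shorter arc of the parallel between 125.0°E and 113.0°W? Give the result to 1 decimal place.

Signed shortest Δλ from +125.0° to -113.0° is +122.0°.
Midpoint longitude = +125.0° + (+122.0°)/2 = +125.0° + 61.0° = +186.0°.
Normalise into (−180°, 180°]: -174.0°.
(The naïve average (+125.0 + -113.0)/2 = 6.0° is on the wrong side of the globe.)

174.0°W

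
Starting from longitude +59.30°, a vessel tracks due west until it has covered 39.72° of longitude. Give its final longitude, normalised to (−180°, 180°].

+19.58°

Start at +59.30°; shift −39.72° → +19.58°.
+19.58° already lies in (−180°, 180°].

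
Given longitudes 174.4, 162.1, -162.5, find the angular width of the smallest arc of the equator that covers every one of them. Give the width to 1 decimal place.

35.4°

Sort the longitudes: -162.5°, +162.1°, +174.4°.
Eastward gaps between consecutive values (wrapping around): 324.6°, 12.3°, 23.1°.
Largest gap = 324.6° ⇒ minimal covering band is its complement: 360° − 324.6° = 35.4°.
Band runs from +162.1° eastward to -162.5°, crossing the antimeridian.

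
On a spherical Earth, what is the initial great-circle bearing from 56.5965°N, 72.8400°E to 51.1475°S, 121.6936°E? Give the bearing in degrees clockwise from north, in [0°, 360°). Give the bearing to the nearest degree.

149°

Δλ = 121.6936 − 72.8400 = 48.8536°.
θ = atan2( sin Δλ · cos φ₂ , cos φ₁ · sin φ₂ − sin φ₁ · cos φ₂ · cos Δλ )
  = atan2(0.47239, -0.77332) = 148.581° → normalised to [0°, 360°): 148.581°.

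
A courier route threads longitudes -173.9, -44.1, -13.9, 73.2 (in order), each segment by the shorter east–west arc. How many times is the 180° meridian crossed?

Leg 1: -173.9° → -44.1°, shortest Δλ = 129.8° (east) — does not cross 180°.
Leg 2: -44.1° → -13.9°, shortest Δλ = 30.2° (east) — does not cross 180°.
Leg 3: -13.9° → +73.2°, shortest Δλ = 87.1° (east) — does not cross 180°.
Total crossings: 0.

0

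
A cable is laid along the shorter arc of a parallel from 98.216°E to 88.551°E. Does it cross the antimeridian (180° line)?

Signed shortest Δλ = ((88.551 − 98.216 + 180) mod 360) − 180 = -9.665°.
Going west by 9.665° from +98.216° reaches +88.551° without touching 180°.

No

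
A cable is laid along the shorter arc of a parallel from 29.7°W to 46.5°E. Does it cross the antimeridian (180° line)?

Signed shortest Δλ = ((46.5 − -29.7 + 180) mod 360) − 180 = 76.2°.
Going east by 76.2° from -29.7° reaches +46.5° without touching 180°.

No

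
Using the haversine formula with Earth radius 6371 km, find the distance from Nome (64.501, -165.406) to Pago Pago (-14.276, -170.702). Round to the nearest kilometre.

8771 km

Δλ = -170.702 − -165.406 = -5.296°.
Δφ = -14.276 − 64.501 = -78.777°.
a = sin²(Δφ/2) + cos φ₁ · cos φ₂ · sin²(Δλ/2) = 0.403576.
c = 2·atan2(√a, √(1−a)) = 1.37673 rad → d = 6371·c ≈ 8771.17 km.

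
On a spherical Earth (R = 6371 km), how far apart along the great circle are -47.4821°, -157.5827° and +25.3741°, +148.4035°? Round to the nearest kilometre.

9734 km

Δλ = 148.4035 − -157.5827 = 305.9862°; wrapped into (−180°, 180°]: -54.0138°.
Δφ = 25.3741 − -47.4821 = 72.8562°.
a = sin²(Δφ/2) + cos φ₁ · cos φ₂ · sin²(Δλ/2) = 0.478528.
c = 2·atan2(√a, √(1−a)) = 1.52784 rad → d = 6371·c ≈ 9733.86 km.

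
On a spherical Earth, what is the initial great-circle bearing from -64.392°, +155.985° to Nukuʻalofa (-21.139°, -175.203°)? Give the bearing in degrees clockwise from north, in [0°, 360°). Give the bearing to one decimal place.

Δλ = -175.203 − 155.985 = -331.188°; wrapped into (−180°, 180°]: 28.812°.
θ = atan2( sin Δλ · cos φ₂ , cos φ₁ · sin φ₂ − sin φ₁ · cos φ₂ · cos Δλ )
  = atan2(0.44951, 0.58110) = 37.724° → normalised to [0°, 360°): 37.724°.

37.7°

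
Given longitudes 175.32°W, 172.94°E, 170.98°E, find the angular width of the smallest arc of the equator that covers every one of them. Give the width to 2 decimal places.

Sort the longitudes: -175.32°, +170.98°, +172.94°.
Eastward gaps between consecutive values (wrapping around): 346.30°, 1.96°, 11.74°.
Largest gap = 346.30° ⇒ minimal covering band is its complement: 360° − 346.30° = 13.70°.
Band runs from +170.98° eastward to -175.32°, crossing the antimeridian.

13.70°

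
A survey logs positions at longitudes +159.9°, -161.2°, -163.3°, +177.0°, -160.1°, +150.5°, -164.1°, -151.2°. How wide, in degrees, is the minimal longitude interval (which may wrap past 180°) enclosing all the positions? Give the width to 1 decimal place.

58.3°

Sort the longitudes: -164.1°, -163.3°, -161.2°, -160.1°, -151.2°, +150.5°, +159.9°, +177.0°.
Eastward gaps between consecutive values (wrapping around): 0.8°, 2.1°, 1.1°, 8.9°, 301.7°, 9.4°, 17.1°, 18.9°.
Largest gap = 301.7° ⇒ minimal covering band is its complement: 360° − 301.7° = 58.3°.
Band runs from +150.5° eastward to -151.2°, crossing the antimeridian.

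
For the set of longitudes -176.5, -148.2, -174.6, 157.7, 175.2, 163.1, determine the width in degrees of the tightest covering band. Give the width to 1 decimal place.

54.1°

Sort the longitudes: -176.5°, -174.6°, -148.2°, +157.7°, +163.1°, +175.2°.
Eastward gaps between consecutive values (wrapping around): 1.9°, 26.4°, 305.9°, 5.4°, 12.1°, 8.3°.
Largest gap = 305.9° ⇒ minimal covering band is its complement: 360° − 305.9° = 54.1°.
Band runs from +157.7° eastward to -148.2°, crossing the antimeridian.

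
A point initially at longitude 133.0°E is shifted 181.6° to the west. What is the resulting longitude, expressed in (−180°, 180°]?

Start at +133.0°; shift −181.6° → -48.6°.
-48.6° already lies in (−180°, 180°].

48.6°W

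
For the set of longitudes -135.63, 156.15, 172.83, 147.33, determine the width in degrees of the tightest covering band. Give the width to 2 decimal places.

Sort the longitudes: -135.63°, +147.33°, +156.15°, +172.83°.
Eastward gaps between consecutive values (wrapping around): 282.96°, 8.82°, 16.68°, 51.54°.
Largest gap = 282.96° ⇒ minimal covering band is its complement: 360° − 282.96° = 77.04°.
Band runs from +147.33° eastward to -135.63°, crossing the antimeridian.

77.04°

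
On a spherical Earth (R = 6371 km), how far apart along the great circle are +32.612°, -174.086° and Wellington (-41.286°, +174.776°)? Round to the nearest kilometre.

8296 km

Δλ = 174.776 − -174.086 = 348.862°; wrapped into (−180°, 180°]: -11.138°.
Δφ = -41.286 − 32.612 = -73.898°.
a = sin²(Δφ/2) + cos φ₁ · cos φ₂ · sin²(Δλ/2) = 0.367287.
c = 2·atan2(√a, √(1−a)) = 1.30215 rad → d = 6371·c ≈ 8296.00 km.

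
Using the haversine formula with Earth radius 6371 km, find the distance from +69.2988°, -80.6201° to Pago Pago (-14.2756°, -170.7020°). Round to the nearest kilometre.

Δλ = -170.7020 − -80.6201 = -90.0819°.
Δφ = -14.2756 − 69.2988 = -83.5744°.
a = sin²(Δφ/2) + cos φ₁ · cos φ₂ · sin²(Δλ/2) = 0.615578.
c = 2·atan2(√a, √(1−a)) = 1.80406 rad → d = 6371·c ≈ 11493.68 km.

11494 km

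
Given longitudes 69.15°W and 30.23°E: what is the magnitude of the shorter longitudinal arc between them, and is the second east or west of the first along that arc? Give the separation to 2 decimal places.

Raw difference: 30.23 − -69.15 = 99.38°.
Normalise into (−180°, 180°]: 99.38° stays 99.38°.
Positive ⇒ the second point lies to the east; separation 99.38°.

99.38° east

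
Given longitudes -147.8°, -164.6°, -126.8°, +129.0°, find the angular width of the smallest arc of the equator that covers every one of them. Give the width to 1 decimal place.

Sort the longitudes: -164.6°, -147.8°, -126.8°, +129.0°.
Eastward gaps between consecutive values (wrapping around): 16.8°, 21.0°, 255.8°, 66.4°.
Largest gap = 255.8° ⇒ minimal covering band is its complement: 360° − 255.8° = 104.2°.
Band runs from +129.0° eastward to -126.8°, crossing the antimeridian.

104.2°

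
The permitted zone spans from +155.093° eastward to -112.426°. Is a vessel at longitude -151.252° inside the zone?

Band width going east from +155.093° to -112.426°: ((-112.426 − 155.093) mod 360) = 92.481°.
Offset of -151.252° east of the west edge: ((-151.252 − 155.093) mod 360) = 53.655°.
53.655° ≤ 92.481° ⇒ inside.

Yes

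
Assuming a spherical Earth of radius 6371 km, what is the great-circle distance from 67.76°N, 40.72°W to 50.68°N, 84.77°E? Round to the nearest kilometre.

6090 km

Δλ = 84.77 − -40.72 = 125.49°.
Δφ = 50.68 − 67.76 = -17.08°.
a = sin²(Δφ/2) + cos φ₁ · cos φ₂ · sin²(Δλ/2) = 0.211584.
c = 2·atan2(√a, √(1−a)) = 0.95595 rad → d = 6371·c ≈ 6090.37 km.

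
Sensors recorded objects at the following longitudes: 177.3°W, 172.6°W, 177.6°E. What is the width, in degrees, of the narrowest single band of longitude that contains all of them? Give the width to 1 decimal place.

9.8°

Sort the longitudes: -177.3°, -172.6°, +177.6°.
Eastward gaps between consecutive values (wrapping around): 4.7°, 350.2°, 5.1°.
Largest gap = 350.2° ⇒ minimal covering band is its complement: 360° − 350.2° = 9.8°.
Band runs from +177.6° eastward to -172.6°, crossing the antimeridian.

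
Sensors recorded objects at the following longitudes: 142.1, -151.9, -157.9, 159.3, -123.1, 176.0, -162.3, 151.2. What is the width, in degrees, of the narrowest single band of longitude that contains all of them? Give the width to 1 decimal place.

Sort the longitudes: -162.3°, -157.9°, -151.9°, -123.1°, +142.1°, +151.2°, +159.3°, +176.0°.
Eastward gaps between consecutive values (wrapping around): 4.4°, 6.0°, 28.8°, 265.2°, 9.1°, 8.1°, 16.7°, 21.7°.
Largest gap = 265.2° ⇒ minimal covering band is its complement: 360° − 265.2° = 94.8°.
Band runs from +142.1° eastward to -123.1°, crossing the antimeridian.

94.8°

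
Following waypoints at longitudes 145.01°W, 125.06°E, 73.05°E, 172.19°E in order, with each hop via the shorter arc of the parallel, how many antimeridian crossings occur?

1

Leg 1: -145.01° → +125.06°, shortest Δλ = -89.93° (west) — crosses 180°.
Leg 2: +125.06° → +73.05°, shortest Δλ = -52.01° (west) — does not cross 180°.
Leg 3: +73.05° → +172.19°, shortest Δλ = 99.14° (east) — does not cross 180°.
Total crossings: 1.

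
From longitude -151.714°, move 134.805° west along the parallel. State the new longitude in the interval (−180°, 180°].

Start at -151.714°; shift −134.805° → -286.519°.
-286.519° lies outside (−180°, 180°]; add 360° → +73.481°.

+73.481°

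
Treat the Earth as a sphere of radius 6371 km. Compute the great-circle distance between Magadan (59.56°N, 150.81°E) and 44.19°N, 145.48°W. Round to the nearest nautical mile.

2424 nmi

Δλ = -145.48 − 150.81 = -296.29°; wrapped into (−180°, 180°]: 63.71°.
Δφ = 44.19 − 59.56 = -15.37°.
a = sin²(Δφ/2) + cos φ₁ · cos φ₂ · sin²(Δλ/2) = 0.119070.
c = 2·atan2(√a, √(1−a)) = 0.70462 rad → d = 6371·c ≈ 4489.12 km ≈ 2423.93 nmi.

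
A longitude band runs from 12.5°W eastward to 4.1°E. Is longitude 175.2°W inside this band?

Band width going east from -12.5° to +4.1°: ((4.1 − -12.5) mod 360) = 16.6°.
Offset of -175.2° east of the west edge: ((-175.2 − -12.5) mod 360) = 197.3°.
197.3° > 16.6° ⇒ outside.

No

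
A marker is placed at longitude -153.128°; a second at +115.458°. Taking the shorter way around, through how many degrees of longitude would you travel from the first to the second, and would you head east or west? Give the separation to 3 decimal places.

91.414° west

Raw difference: 115.458 − -153.128 = 268.586°.
Normalise into (−180°, 180°]: 268.586° − 360° = -91.414°.
Negative ⇒ the second point lies to the west; separation 91.414°.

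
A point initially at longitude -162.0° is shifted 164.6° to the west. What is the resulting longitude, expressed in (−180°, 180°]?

+33.4°

Start at -162.0°; shift −164.6° → -326.6°.
-326.6° lies outside (−180°, 180°]; add 360° → +33.4°.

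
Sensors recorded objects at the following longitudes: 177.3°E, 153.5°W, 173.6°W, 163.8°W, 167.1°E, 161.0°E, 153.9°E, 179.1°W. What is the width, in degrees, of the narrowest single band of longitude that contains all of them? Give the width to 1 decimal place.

52.6°

Sort the longitudes: -179.1°, -173.6°, -163.8°, -153.5°, +153.9°, +161.0°, +167.1°, +177.3°.
Eastward gaps between consecutive values (wrapping around): 5.5°, 9.8°, 10.3°, 307.4°, 7.1°, 6.1°, 10.2°, 3.6°.
Largest gap = 307.4° ⇒ minimal covering band is its complement: 360° − 307.4° = 52.6°.
Band runs from +153.9° eastward to -153.5°, crossing the antimeridian.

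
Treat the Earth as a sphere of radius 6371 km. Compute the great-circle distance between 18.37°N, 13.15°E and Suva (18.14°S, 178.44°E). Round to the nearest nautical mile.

9969 nmi

Δλ = 178.44 − 13.15 = 165.29°.
Δφ = -18.14 − 18.37 = -36.51°.
a = sin²(Δφ/2) + cos φ₁ · cos φ₂ · sin²(Δλ/2) = 0.985216.
c = 2·atan2(√a, √(1−a)) = 2.89781 rad → d = 6371·c ≈ 18461.94 km ≈ 9968.65 nmi.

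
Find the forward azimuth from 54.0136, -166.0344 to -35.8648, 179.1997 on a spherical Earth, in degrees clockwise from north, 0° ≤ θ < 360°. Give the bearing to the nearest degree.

192°

Δλ = 179.1997 − -166.0344 = 345.2341°; wrapped into (−180°, 180°]: -14.7659°.
θ = atan2( sin Δλ · cos φ₂ , cos φ₁ · sin φ₂ − sin φ₁ · cos φ₂ · cos Δλ )
  = atan2(-0.20655, -0.97834) = -168.079° → normalised to [0°, 360°): 191.921°.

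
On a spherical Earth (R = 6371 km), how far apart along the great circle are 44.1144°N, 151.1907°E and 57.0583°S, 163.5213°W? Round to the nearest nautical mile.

Δλ = -163.5213 − 151.1907 = -314.7120°; wrapped into (−180°, 180°]: 45.2880°.
Δφ = -57.0583 − 44.1144 = -101.1727°.
a = sin²(Δφ/2) + cos φ₁ · cos φ₂ · sin²(Δλ/2) = 0.654753.
c = 2·atan2(√a, √(1−a)) = 1.88547 rad → d = 6371·c ≈ 12012.33 km ≈ 6486.14 nmi.

6486 nmi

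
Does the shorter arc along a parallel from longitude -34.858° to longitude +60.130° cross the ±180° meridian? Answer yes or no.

No

Signed shortest Δλ = ((60.130 − -34.858 + 180) mod 360) − 180 = 94.988°.
Going east by 94.988° from -34.858° reaches +60.130° without touching 180°.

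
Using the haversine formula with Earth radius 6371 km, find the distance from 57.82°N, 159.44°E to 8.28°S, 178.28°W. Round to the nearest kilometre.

Δλ = -178.28 − 159.44 = -337.72°; wrapped into (−180°, 180°]: 22.28°.
Δφ = -8.28 − 57.82 = -66.10°.
a = sin²(Δφ/2) + cos φ₁ · cos φ₂ · sin²(Δλ/2) = 0.317103.
c = 2·atan2(√a, √(1−a)) = 1.19631 rad → d = 6371·c ≈ 7621.69 km.

7622 km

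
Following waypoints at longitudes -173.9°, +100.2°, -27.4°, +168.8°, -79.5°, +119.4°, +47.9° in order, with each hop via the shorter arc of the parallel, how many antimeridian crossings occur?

4

Leg 1: -173.9° → +100.2°, shortest Δλ = -85.9° (west) — crosses 180°.
Leg 2: +100.2° → -27.4°, shortest Δλ = -127.6° (west) — does not cross 180°.
Leg 3: -27.4° → +168.8°, shortest Δλ = -163.8° (west) — crosses 180°.
Leg 4: +168.8° → -79.5°, shortest Δλ = 111.7° (east) — crosses 180°.
Leg 5: -79.5° → +119.4°, shortest Δλ = -161.1° (west) — crosses 180°.
Leg 6: +119.4° → +47.9°, shortest Δλ = -71.5° (west) — does not cross 180°.
Total crossings: 4.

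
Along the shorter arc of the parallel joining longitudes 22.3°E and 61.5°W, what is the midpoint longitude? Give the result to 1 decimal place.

Signed shortest Δλ from +22.3° to -61.5° is -83.8°.
Midpoint longitude = +22.3° + (-83.8°)/2 = +22.3° − 41.9° = -19.6°.

19.6°W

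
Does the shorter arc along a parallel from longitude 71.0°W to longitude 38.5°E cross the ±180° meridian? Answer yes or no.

No

Signed shortest Δλ = ((38.5 − -71.0 + 180) mod 360) − 180 = 109.5°.
Going east by 109.5° from -71.0° reaches +38.5° without touching 180°.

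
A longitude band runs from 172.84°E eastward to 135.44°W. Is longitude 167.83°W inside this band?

Yes

Band width going east from +172.84° to -135.44°: ((-135.44 − 172.84) mod 360) = 51.72°.
Offset of -167.83° east of the west edge: ((-167.83 − 172.84) mod 360) = 19.33°.
19.33° ≤ 51.72° ⇒ inside.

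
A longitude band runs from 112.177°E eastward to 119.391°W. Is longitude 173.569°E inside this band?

Band width going east from +112.177° to -119.391°: ((-119.391 − 112.177) mod 360) = 128.432°.
Offset of +173.569° east of the west edge: ((173.569 − 112.177) mod 360) = 61.392°.
61.392° ≤ 128.432° ⇒ inside.

Yes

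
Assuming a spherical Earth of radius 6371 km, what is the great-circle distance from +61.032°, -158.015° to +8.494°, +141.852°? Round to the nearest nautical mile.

Δλ = 141.852 − -158.015 = 299.867°; wrapped into (−180°, 180°]: -60.133°.
Δφ = 8.494 − 61.032 = -52.538°.
a = sin²(Δφ/2) + cos φ₁ · cos φ₂ · sin²(Δλ/2) = 0.316116.
c = 2·atan2(√a, √(1−a)) = 1.19419 rad → d = 6371·c ≈ 7608.18 km ≈ 4108.09 nmi.

4108 nmi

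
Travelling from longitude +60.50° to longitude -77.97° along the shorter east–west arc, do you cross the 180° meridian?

Signed shortest Δλ = ((-77.97 − 60.50 + 180) mod 360) − 180 = -138.47°.
Going west by 138.47° from +60.50° reaches -77.97° without touching 180°.

No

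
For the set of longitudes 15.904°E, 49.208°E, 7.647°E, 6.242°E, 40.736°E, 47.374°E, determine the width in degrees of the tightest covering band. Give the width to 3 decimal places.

42.966°

Sort the longitudes: +6.242°, +7.647°, +15.904°, +40.736°, +47.374°, +49.208°.
Eastward gaps between consecutive values (wrapping around): 1.405°, 8.257°, 24.832°, 6.638°, 1.834°, 317.034°.
Largest gap = 317.034° ⇒ minimal covering band is its complement: 360° − 317.034° = 42.966°.
Band runs from +6.242° eastward to +49.208°.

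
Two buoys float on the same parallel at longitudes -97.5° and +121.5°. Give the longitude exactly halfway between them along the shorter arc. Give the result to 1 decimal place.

Signed shortest Δλ from -97.5° to +121.5° is -141.0°.
Midpoint longitude = -97.5° + (-141.0°)/2 = -97.5° − 70.5° = -168.0°.
(The naïve average (-97.5 + +121.5)/2 = 12.0° is on the wrong side of the globe.)

-168.0°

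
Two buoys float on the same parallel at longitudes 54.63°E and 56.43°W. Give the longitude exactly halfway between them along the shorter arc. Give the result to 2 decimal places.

0.90°W

Signed shortest Δλ from +54.63° to -56.43° is -111.06°.
Midpoint longitude = +54.63° + (-111.06°)/2 = +54.63° − 55.53° = -0.90°.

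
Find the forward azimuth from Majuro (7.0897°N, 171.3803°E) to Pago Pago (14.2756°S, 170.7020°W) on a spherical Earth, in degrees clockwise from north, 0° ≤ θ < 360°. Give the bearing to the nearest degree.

Δλ = -170.7020 − 171.3803 = -342.0823°; wrapped into (−180°, 180°]: 17.9177°.
θ = atan2( sin Δλ · cos φ₂ , cos φ₁ · sin φ₂ − sin φ₁ · cos φ₂ · cos Δλ )
  = atan2(0.29815, -0.35851) = 140.252° → normalised to [0°, 360°): 140.252°.

140°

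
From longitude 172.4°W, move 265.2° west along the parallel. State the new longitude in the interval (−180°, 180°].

Start at -172.4°; shift −265.2° → -437.6°.
-437.6° lies outside (−180°, 180°]; add 360° → -77.6°.

77.6°W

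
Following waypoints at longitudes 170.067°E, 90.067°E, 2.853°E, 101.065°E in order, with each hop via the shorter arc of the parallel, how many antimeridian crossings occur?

0

Leg 1: +170.067° → +90.067°, shortest Δλ = -80.0° (west) — does not cross 180°.
Leg 2: +90.067° → +2.853°, shortest Δλ = -87.214° (west) — does not cross 180°.
Leg 3: +2.853° → +101.065°, shortest Δλ = 98.212° (east) — does not cross 180°.
Total crossings: 0.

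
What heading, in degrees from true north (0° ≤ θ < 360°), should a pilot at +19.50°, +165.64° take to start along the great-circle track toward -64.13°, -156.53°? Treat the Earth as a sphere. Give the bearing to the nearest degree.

Δλ = -156.53 − 165.64 = -322.17°; wrapped into (−180°, 180°]: 37.83°.
θ = atan2( sin Δλ · cos φ₂ , cos φ₁ · sin φ₂ − sin φ₁ · cos φ₂ · cos Δλ )
  = atan2(0.26761, -0.96322) = 164.473° → normalised to [0°, 360°): 164.473°.

164°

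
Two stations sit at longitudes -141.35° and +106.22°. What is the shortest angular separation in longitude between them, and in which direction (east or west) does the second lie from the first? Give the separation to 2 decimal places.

112.43° west

Raw difference: 106.22 − -141.35 = 247.57°.
Normalise into (−180°, 180°]: 247.57° − 360° = -112.43°.
Negative ⇒ the second point lies to the west; separation 112.43°.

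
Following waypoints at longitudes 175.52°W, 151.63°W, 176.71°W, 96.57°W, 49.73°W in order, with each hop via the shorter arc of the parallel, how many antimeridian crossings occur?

Leg 1: -175.52° → -151.63°, shortest Δλ = 23.89° (east) — does not cross 180°.
Leg 2: -151.63° → -176.71°, shortest Δλ = -25.08° (west) — does not cross 180°.
Leg 3: -176.71° → -96.57°, shortest Δλ = 80.14° (east) — does not cross 180°.
Leg 4: -96.57° → -49.73°, shortest Δλ = 46.84° (east) — does not cross 180°.
Total crossings: 0.

0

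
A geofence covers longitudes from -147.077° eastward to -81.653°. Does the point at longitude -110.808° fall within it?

Band width going east from -147.077° to -81.653°: ((-81.653 − -147.077) mod 360) = 65.424°.
Offset of -110.808° east of the west edge: ((-110.808 − -147.077) mod 360) = 36.269°.
36.269° ≤ 65.424° ⇒ inside.

Yes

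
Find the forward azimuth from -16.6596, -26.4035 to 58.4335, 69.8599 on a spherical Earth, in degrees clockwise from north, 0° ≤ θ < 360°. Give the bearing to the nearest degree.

33°

Δλ = 69.8599 − -26.4035 = 96.2634°.
θ = atan2( sin Δλ · cos φ₂ , cos φ₁ · sin φ₂ − sin φ₁ · cos φ₂ · cos Δλ )
  = atan2(0.52036, 0.79990) = 33.046° → normalised to [0°, 360°): 33.046°.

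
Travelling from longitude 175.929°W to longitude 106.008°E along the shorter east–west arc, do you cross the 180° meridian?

Naïve |106.008 − -175.929| = 281.937° > 180°, so the shorter arc goes the other way round — across 180°.
Signed shortest Δλ = ((106.008 − -175.929 + 180) mod 360) − 180 = -78.063°.
Going west by 78.063° from -175.929° passes through 180° before reaching +106.008°.

Yes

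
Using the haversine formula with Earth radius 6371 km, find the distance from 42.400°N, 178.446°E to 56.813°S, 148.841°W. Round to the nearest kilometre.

Δλ = -148.841 − 178.446 = -327.287°; wrapped into (−180°, 180°]: 32.713°.
Δφ = -56.813 − 42.400 = -99.213°.
a = sin²(Δφ/2) + cos φ₁ · cos φ₂ · sin²(Δλ/2) = 0.612109.
c = 2·atan2(√a, √(1−a)) = 1.79694 rad → d = 6371·c ≈ 11448.28 km.

11448 km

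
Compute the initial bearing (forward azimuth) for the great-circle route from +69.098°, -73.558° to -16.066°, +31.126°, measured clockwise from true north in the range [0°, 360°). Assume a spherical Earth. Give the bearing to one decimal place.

82.1°

Δλ = 31.126 − -73.558 = 104.684°.
θ = atan2( sin Δλ · cos φ₂ , cos φ₁ · sin φ₂ − sin φ₁ · cos φ₂ · cos Δλ )
  = atan2(0.92956, 0.12882) = 82.110° → normalised to [0°, 360°): 82.110°.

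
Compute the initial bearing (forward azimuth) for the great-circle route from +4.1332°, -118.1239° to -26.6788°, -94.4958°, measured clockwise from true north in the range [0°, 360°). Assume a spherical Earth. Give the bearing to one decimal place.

144.8°

Δλ = -94.4958 − -118.1239 = 23.6281°.
θ = atan2( sin Δλ · cos φ₂ , cos φ₁ · sin φ₂ − sin φ₁ · cos φ₂ · cos Δλ )
  = atan2(0.35813, -0.50682) = 144.754° → normalised to [0°, 360°): 144.754°.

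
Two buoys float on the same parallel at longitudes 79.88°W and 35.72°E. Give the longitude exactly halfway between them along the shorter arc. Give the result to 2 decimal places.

22.08°W

Signed shortest Δλ from -79.88° to +35.72° is +115.60°.
Midpoint longitude = -79.88° + (+115.60°)/2 = -79.88° + 57.80° = -22.08°.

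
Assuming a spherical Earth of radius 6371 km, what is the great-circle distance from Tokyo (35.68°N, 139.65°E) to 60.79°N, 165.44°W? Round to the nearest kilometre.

Δλ = -165.44 − 139.65 = -305.09°; wrapped into (−180°, 180°]: 54.91°.
Δφ = 60.79 − 35.68 = 25.11°.
a = sin²(Δφ/2) + cos φ₁ · cos φ₂ · sin²(Δλ/2) = 0.131516.
c = 2·atan2(√a, √(1−a)) = 0.74222 rad → d = 6371·c ≈ 4728.70 km.

4729 km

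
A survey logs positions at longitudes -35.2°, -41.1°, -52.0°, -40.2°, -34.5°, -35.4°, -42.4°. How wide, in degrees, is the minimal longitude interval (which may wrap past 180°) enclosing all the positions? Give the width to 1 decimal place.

Sort the longitudes: -52.0°, -42.4°, -41.1°, -40.2°, -35.4°, -35.2°, -34.5°.
Eastward gaps between consecutive values (wrapping around): 9.6°, 1.3°, 0.9°, 4.8°, 0.2°, 0.7°, 342.5°.
Largest gap = 342.5° ⇒ minimal covering band is its complement: 360° − 342.5° = 17.5°.
Band runs from -52.0° eastward to -34.5°.

17.5°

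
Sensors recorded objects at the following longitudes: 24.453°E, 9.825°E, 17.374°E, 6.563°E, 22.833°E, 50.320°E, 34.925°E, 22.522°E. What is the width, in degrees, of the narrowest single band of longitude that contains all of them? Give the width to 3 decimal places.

43.757°

Sort the longitudes: +6.563°, +9.825°, +17.374°, +22.522°, +22.833°, +24.453°, +34.925°, +50.320°.
Eastward gaps between consecutive values (wrapping around): 3.262°, 7.549°, 5.148°, 0.311°, 1.620°, 10.472°, 15.395°, 316.243°.
Largest gap = 316.243° ⇒ minimal covering band is its complement: 360° − 316.243° = 43.757°.
Band runs from +6.563° eastward to +50.320°.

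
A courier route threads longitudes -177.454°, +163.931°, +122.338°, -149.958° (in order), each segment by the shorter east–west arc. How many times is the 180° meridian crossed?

2

Leg 1: -177.454° → +163.931°, shortest Δλ = -18.615° (west) — crosses 180°.
Leg 2: +163.931° → +122.338°, shortest Δλ = -41.593° (west) — does not cross 180°.
Leg 3: +122.338° → -149.958°, shortest Δλ = 87.704° (east) — crosses 180°.
Total crossings: 2.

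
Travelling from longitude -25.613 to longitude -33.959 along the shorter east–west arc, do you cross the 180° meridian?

No

Signed shortest Δλ = ((-33.959 − -25.613 + 180) mod 360) − 180 = -8.346°.
Going west by 8.346° from -25.613° reaches -33.959° without touching 180°.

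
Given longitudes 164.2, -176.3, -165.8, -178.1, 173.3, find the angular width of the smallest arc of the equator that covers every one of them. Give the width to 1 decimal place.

30.0°

Sort the longitudes: -178.1°, -176.3°, -165.8°, +164.2°, +173.3°.
Eastward gaps between consecutive values (wrapping around): 1.8°, 10.5°, 330.0°, 9.1°, 8.6°.
Largest gap = 330.0° ⇒ minimal covering band is its complement: 360° − 330.0° = 30.0°.
Band runs from +164.2° eastward to -165.8°, crossing the antimeridian.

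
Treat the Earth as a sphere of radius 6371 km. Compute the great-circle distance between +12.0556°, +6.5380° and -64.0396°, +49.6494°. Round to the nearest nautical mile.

4973 nmi

Δλ = 49.6494 − 6.5380 = 43.1114°.
Δφ = -64.0396 − 12.0556 = -76.0952°.
a = sin²(Δφ/2) + cos φ₁ · cos φ₂ · sin²(Δλ/2) = 0.437633.
c = 2·atan2(√a, √(1−a)) = 1.44574 rad → d = 6371·c ≈ 9210.78 km ≈ 4973.42 nmi.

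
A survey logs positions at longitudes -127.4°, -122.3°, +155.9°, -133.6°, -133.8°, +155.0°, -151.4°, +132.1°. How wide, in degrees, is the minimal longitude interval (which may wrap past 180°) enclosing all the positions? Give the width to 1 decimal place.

Sort the longitudes: -151.4°, -133.8°, -133.6°, -127.4°, -122.3°, +132.1°, +155.0°, +155.9°.
Eastward gaps between consecutive values (wrapping around): 17.6°, 0.2°, 6.2°, 5.1°, 254.4°, 22.9°, 0.9°, 52.7°.
Largest gap = 254.4° ⇒ minimal covering band is its complement: 360° − 254.4° = 105.6°.
Band runs from +132.1° eastward to -122.3°, crossing the antimeridian.

105.6°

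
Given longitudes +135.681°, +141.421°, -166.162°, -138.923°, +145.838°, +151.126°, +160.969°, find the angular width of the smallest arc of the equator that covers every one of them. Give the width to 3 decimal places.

Sort the longitudes: -166.162°, -138.923°, +135.681°, +141.421°, +145.838°, +151.126°, +160.969°.
Eastward gaps between consecutive values (wrapping around): 27.239°, 274.604°, 5.740°, 4.417°, 5.288°, 9.843°, 32.869°.
Largest gap = 274.604° ⇒ minimal covering band is its complement: 360° − 274.604° = 85.396°.
Band runs from +135.681° eastward to -138.923°, crossing the antimeridian.

85.396°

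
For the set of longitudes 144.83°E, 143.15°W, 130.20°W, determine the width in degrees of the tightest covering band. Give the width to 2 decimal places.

Sort the longitudes: -143.15°, -130.20°, +144.83°.
Eastward gaps between consecutive values (wrapping around): 12.95°, 275.03°, 72.02°.
Largest gap = 275.03° ⇒ minimal covering band is its complement: 360° − 275.03° = 84.97°.
Band runs from +144.83° eastward to -130.20°, crossing the antimeridian.

84.97°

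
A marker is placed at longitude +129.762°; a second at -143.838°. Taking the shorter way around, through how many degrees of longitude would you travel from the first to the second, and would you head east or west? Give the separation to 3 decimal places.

Raw difference: -143.838 − 129.762 = -273.6°.
Normalise into (−180°, 180°]: -273.6° + 360° = 86.4°.
Positive ⇒ the second point lies to the east; separation 86.400°.

86.400° east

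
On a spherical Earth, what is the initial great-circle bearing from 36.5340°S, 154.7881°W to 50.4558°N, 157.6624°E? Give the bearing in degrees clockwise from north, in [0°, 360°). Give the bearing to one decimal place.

331.8°

Δλ = 157.6624 − -154.7881 = 312.4505°; wrapped into (−180°, 180°]: -47.5495°.
θ = atan2( sin Δλ · cos φ₂ , cos φ₁ · sin φ₂ − sin φ₁ · cos φ₂ · cos Δλ )
  = atan2(-0.46978, 0.87542) = -28.219° → normalised to [0°, 360°): 331.781°.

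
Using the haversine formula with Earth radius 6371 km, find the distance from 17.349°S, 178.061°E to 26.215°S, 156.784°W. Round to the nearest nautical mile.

Δλ = -156.784 − 178.061 = -334.845°; wrapped into (−180°, 180°]: 25.155°.
Δφ = -26.215 − -17.349 = -8.866°.
a = sin²(Δφ/2) + cos φ₁ · cos φ₂ · sin²(Δλ/2) = 0.046581.
c = 2·atan2(√a, √(1−a)) = 0.43508 rad → d = 6371·c ≈ 2771.86 km ≈ 1496.69 nmi.

1497 nmi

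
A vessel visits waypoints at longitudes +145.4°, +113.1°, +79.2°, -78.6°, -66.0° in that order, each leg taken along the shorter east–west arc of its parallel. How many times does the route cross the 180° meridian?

Leg 1: +145.4° → +113.1°, shortest Δλ = -32.3° (west) — does not cross 180°.
Leg 2: +113.1° → +79.2°, shortest Δλ = -33.9° (west) — does not cross 180°.
Leg 3: +79.2° → -78.6°, shortest Δλ = -157.8° (west) — does not cross 180°.
Leg 4: -78.6° → -66.0°, shortest Δλ = 12.6° (east) — does not cross 180°.
Total crossings: 0.

0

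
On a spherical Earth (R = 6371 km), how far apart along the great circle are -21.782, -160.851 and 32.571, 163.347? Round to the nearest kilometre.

7141 km

Δλ = 163.347 − -160.851 = 324.198°; wrapped into (−180°, 180°]: -35.802°.
Δφ = 32.571 − -21.782 = 54.353°.
a = sin²(Δφ/2) + cos φ₁ · cos φ₂ · sin²(Δλ/2) = 0.282540.
c = 2·atan2(√a, √(1−a)) = 1.12085 rad → d = 6371·c ≈ 7140.91 km.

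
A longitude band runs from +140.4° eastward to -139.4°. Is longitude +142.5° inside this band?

Band width going east from +140.4° to -139.4°: ((-139.4 − 140.4) mod 360) = 80.2°.
Offset of +142.5° east of the west edge: ((142.5 − 140.4) mod 360) = 2.1°.
2.1° ≤ 80.2° ⇒ inside.

Yes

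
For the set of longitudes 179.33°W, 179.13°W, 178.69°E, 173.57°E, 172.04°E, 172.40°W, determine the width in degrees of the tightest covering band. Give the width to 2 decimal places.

15.56°

Sort the longitudes: -179.33°, -179.13°, -172.40°, +172.04°, +173.57°, +178.69°.
Eastward gaps between consecutive values (wrapping around): 0.20°, 6.73°, 344.44°, 1.53°, 5.12°, 1.98°.
Largest gap = 344.44° ⇒ minimal covering band is its complement: 360° − 344.44° = 15.56°.
Band runs from +172.04° eastward to -172.40°, crossing the antimeridian.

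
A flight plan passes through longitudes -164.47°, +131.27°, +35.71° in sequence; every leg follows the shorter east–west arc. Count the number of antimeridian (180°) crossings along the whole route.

Leg 1: -164.47° → +131.27°, shortest Δλ = -64.26° (west) — crosses 180°.
Leg 2: +131.27° → +35.71°, shortest Δλ = -95.56° (west) — does not cross 180°.
Total crossings: 1.

1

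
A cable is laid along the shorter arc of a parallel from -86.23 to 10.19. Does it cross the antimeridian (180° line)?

No

Signed shortest Δλ = ((10.19 − -86.23 + 180) mod 360) − 180 = 96.42°.
Going east by 96.42° from -86.23° reaches +10.19° without touching 180°.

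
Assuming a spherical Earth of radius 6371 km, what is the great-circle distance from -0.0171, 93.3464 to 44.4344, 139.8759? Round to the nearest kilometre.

6737 km

Δλ = 139.8759 − 93.3464 = 46.5295°.
Δφ = 44.4344 − -0.0171 = 44.4515°.
a = sin²(Δφ/2) + cos φ₁ · cos φ₂ · sin²(Δλ/2) = 0.254477.
c = 2·atan2(√a, √(1−a)) = 1.05751 rad → d = 6371·c ≈ 6737.38 km.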